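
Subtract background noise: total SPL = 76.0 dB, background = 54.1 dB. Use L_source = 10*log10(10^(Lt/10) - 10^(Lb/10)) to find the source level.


10^(76.0/10) = 3.98107e+07
10^(54.1/10) = 257040
Difference = 3.98107e+07 - 257040 = 3.95537e+07
L_source = 10*log10(3.95537e+07) = 75.972 dB


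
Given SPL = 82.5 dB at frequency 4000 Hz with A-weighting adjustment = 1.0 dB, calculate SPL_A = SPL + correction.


A-weighting table: 4000 Hz -> 1.0 dB correction
SPL_A = SPL + correction = 82.5 + (1.0) = 83.5 dBA


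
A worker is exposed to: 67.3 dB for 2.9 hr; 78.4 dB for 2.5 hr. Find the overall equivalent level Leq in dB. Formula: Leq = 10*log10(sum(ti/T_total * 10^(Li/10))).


T_total = 2.9 + 2.5 = 5.4 hr
(2.9/5.4) * 10^(67.3/10) = 2.88406e+06
(2.5/5.4) * 10^(78.4/10) = 3.20292e+07
Sum = 2.88406e+06 + 3.20292e+07 = 3.49133e+07
Leq = 10*log10(3.49133e+07) = 75.43 dB


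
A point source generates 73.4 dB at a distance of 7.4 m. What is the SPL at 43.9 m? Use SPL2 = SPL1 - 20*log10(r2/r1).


r2/r1 = 43.9/7.4 = 5.93243
Correction = 20*log10(5.93243) = 15.4647 dB
SPL2 = 73.4 - 15.4647 = 57.935 dB


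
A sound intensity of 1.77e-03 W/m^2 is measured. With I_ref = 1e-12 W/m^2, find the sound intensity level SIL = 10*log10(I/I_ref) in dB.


I / I_ref = 1.77e-03 / 1e-12 = 1.77e+09
SIL = 10 * log10(1.77e+09) = 92.48 dB


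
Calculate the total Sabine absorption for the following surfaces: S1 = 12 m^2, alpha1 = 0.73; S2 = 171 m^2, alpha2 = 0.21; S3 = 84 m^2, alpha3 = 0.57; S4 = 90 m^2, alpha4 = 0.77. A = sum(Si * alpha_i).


12 * 0.73 = 8.76
171 * 0.21 = 35.91
84 * 0.57 = 47.88
90 * 0.77 = 69.3
A_total = 8.76 + 35.91 + 47.88 + 69.3 = 161.85 m^2


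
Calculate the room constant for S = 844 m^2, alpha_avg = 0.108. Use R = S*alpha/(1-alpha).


R = 844 * 0.108 / (1 - 0.108) = 102.19 m^2


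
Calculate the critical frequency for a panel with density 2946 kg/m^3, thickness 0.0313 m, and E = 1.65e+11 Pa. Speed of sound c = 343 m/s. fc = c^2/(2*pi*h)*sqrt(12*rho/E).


12*rho/E = 12*2946/1.65e+11 = 2.14255e-07
sqrt(12*rho/E) = sqrt(2.14255e-07) = 0.000462877
c^2/(2*pi*h) = 343^2/(2*pi*0.0313) = 598224
fc = 598224 * 0.000462877 = 276.9 Hz


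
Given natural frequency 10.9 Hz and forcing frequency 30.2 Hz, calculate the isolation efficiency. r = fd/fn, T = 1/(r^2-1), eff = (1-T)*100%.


r = 30.2 / 10.9 = 2.77064
r^2 - 1 = 2.77064^2 - 1 = 6.67645
T = 1/6.67645 = 0.14978
Efficiency = (1 - 0.14978)*100 = 85.022 %


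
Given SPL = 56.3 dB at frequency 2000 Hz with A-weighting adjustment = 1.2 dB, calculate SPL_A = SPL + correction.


A-weighting table: 2000 Hz -> 1.2 dB correction
SPL_A = SPL + correction = 56.3 + (1.2) = 57.5 dBA


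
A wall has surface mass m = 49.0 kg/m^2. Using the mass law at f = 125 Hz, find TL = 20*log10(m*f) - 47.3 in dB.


m * f = 49.0 * 125 = 6125
20*log10(6125) = 75.7421 dB
TL = 75.7421 - 47.3 = 28.442 dB


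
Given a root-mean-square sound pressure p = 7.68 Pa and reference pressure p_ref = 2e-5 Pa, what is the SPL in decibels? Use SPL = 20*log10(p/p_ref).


p / p_ref = 7.68 / 2e-5 = 384000
SPL = 20 * log10(384000) = 111.69 dB


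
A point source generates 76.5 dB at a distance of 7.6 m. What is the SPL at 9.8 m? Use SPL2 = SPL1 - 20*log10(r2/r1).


r2/r1 = 9.8/7.6 = 1.28947
Correction = 20*log10(1.28947) = 2.20822 dB
SPL2 = 76.5 - 2.20822 = 74.292 dB


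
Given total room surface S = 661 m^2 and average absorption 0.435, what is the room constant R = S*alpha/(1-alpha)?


R = 661 * 0.435 / (1 - 0.435) = 508.91 m^2


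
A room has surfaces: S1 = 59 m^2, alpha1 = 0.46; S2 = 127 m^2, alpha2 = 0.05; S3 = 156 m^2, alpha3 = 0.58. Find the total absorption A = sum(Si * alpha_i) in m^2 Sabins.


59 * 0.46 = 27.14
127 * 0.05 = 6.35
156 * 0.58 = 90.48
A_total = 27.14 + 6.35 + 90.48 = 123.97 m^2


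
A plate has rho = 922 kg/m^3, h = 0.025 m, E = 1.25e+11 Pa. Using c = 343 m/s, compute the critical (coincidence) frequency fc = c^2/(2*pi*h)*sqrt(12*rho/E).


12*rho/E = 12*922/1.25e+11 = 8.8512e-08
sqrt(12*rho/E) = sqrt(8.8512e-08) = 0.00029751
c^2/(2*pi*h) = 343^2/(2*pi*0.025) = 748977
fc = 748977 * 0.00029751 = 222.83 Hz


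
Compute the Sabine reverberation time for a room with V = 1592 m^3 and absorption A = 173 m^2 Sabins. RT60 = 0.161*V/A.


RT60 = 0.161 * 1592 / 173 = 1.4816 s


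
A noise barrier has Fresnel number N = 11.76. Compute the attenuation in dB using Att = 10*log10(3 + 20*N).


3 + 20*N = 3 + 20*11.76 = 238.2
Att = 10*log10(238.2) = 23.769 dB


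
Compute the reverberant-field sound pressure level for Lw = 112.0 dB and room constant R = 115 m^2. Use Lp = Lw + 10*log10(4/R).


4/R = 4/115 = 0.0347826
Lp = 112.0 + 10*log10(0.0347826) = 97.414 dB


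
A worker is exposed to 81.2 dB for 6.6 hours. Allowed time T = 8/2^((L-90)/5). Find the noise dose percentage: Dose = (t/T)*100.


T_allowed = 8 / 2^((81.2 - 90)/5) = 27.0958 hr
Dose = 6.6 / 27.0958 * 100 = 24.358 %


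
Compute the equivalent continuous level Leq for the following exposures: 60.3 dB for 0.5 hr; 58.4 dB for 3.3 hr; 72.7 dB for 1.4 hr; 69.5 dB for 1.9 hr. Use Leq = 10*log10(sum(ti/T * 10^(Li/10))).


T_total = 0.5 + 3.3 + 1.4 + 1.9 = 7.1 hr
(0.5/7.1) * 10^(60.3/10) = 75459.1
(3.3/7.1) * 10^(58.4/10) = 321555
(1.4/7.1) * 10^(72.7/10) = 3.67172e+06
(1.9/7.1) * 10^(69.5/10) = 2.38504e+06
Sum = 75459.1 + 321555 + 3.67172e+06 + 2.38504e+06 = 6.45377e+06
Leq = 10*log10(6.45377e+06) = 68.098 dB


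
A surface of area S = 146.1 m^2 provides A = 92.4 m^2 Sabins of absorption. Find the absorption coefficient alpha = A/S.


Absorption coefficient = absorbed power / incident power
alpha = A / S = 92.4 / 146.1 = 0.63244


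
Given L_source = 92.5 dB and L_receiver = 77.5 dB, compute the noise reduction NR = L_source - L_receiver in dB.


NR = L_source - L_receiver (difference between source and receiving room levels)
NR = 92.5 - 77.5 = 15 dB


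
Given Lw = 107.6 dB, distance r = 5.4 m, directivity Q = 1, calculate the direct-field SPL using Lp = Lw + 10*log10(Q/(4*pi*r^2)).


4*pi*r^2 = 4*pi*5.4^2 = 366.435 m^2
Q / (4*pi*r^2) = 1 / 366.435 = 0.002729
Lp = 107.6 + 10*log10(0.002729) = 81.96 dB


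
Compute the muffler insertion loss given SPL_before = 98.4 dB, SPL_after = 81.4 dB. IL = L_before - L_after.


Insertion loss = SPL without muffler - SPL with muffler
IL = 98.4 - 81.4 = 17 dB


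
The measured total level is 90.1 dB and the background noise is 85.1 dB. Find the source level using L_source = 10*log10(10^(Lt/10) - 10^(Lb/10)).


10^(90.1/10) = 1.02329e+09
10^(85.1/10) = 3.23594e+08
Difference = 1.02329e+09 - 3.23594e+08 = 6.99696e+08
L_source = 10*log10(6.99696e+08) = 88.449 dB


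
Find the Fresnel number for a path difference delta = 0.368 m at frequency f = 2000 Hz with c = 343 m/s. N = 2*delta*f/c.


N = 2*delta*f/c = 2*delta/lambda, where lambda = c/f
lambda = 343 / 2000 = 0.1715 m
N = 2 * 0.368 / 0.1715 = 4.2915


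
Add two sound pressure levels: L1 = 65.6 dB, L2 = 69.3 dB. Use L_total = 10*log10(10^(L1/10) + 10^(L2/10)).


10^(65.6/10) = 3.63078e+06
10^(69.3/10) = 8.51138e+06
Sum = 3.63078e+06 + 8.51138e+06 = 1.21422e+07
L_total = 10*log10(1.21422e+07) = 70.843 dB


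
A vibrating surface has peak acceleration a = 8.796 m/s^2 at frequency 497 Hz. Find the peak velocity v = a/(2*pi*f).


omega = 2*pi*f = 2*pi*497 = 3122.74 rad/s
v = a / omega = 8.796 / 3122.74 = 0.0028168 m/s


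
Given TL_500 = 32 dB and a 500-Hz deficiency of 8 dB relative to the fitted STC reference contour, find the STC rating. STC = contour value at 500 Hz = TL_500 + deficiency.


By ASTM E413, STC = value of the fitted reference contour at 500 Hz.
Contour value at 500 Hz = TL_500 + deficiency = 32 + 8 = 40
STC = 40


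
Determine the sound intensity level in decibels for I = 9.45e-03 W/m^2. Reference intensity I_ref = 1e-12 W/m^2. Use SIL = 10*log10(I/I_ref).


I / I_ref = 9.45e-03 / 1e-12 = 9.45e+09
SIL = 10 * log10(9.45e+09) = 99.754 dB


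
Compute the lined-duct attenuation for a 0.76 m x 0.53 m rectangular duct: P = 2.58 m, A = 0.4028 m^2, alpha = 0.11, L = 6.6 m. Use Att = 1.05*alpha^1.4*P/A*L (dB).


alpha^1.4 = 0.11^1.4 = 0.0454935
Attenuation rate = 1.05 * alpha^1.4 * P / A
= 1.05 * 0.0454935 * 2.58 / 0.4028 = 0.305963 dB/m
Total Att = 0.305963 * 6.6 = 2.0194 dB


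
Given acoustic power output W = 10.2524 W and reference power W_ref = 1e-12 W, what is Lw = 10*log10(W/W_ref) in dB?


W / W_ref = 10.2524 / 1e-12 = 1.02524e+13
Lw = 10 * log10(1.02524e+13) = 130.11 dB


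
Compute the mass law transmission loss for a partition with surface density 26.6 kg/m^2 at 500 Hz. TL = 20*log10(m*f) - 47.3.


m * f = 26.6 * 500 = 13300
20*log10(13300) = 82.477 dB
TL = 82.477 - 47.3 = 35.177 dB


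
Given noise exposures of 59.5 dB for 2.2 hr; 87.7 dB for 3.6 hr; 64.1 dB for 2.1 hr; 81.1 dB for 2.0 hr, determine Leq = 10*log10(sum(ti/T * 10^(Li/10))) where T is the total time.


T_total = 2.2 + 3.6 + 2.1 + 2.0 = 9.9 hr
(2.2/9.9) * 10^(59.5/10) = 198056
(3.6/9.9) * 10^(87.7/10) = 2.14125e+08
(2.1/9.9) * 10^(64.1/10) = 545235
(2.0/9.9) * 10^(81.1/10) = 2.60252e+07
Sum = 198056 + 2.14125e+08 + 545235 + 2.60252e+07 = 2.40893e+08
Leq = 10*log10(2.40893e+08) = 83.818 dB


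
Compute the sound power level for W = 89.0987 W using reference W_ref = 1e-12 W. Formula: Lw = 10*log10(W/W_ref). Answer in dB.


W / W_ref = 89.0987 / 1e-12 = 8.90987e+13
Lw = 10 * log10(8.90987e+13) = 139.5 dB


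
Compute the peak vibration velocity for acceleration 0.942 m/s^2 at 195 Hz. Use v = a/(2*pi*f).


omega = 2*pi*f = 2*pi*195 = 1225.22 rad/s
v = a / omega = 0.942 / 1225.22 = 0.00076884 m/s


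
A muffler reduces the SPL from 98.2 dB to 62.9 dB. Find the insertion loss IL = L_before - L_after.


Insertion loss = SPL without muffler - SPL with muffler
IL = 98.2 - 62.9 = 35.3 dB


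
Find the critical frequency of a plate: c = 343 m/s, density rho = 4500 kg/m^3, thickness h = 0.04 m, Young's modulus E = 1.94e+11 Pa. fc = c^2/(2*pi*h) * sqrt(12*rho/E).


12*rho/E = 12*4500/1.94e+11 = 2.78351e-07
sqrt(12*rho/E) = sqrt(2.78351e-07) = 0.00052759
c^2/(2*pi*h) = 343^2/(2*pi*0.04) = 468110
fc = 468110 * 0.00052759 = 246.97 Hz


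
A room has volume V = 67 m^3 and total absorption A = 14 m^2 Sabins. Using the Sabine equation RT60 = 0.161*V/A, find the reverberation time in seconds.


RT60 = 0.161 * 67 / 14 = 0.7705 s


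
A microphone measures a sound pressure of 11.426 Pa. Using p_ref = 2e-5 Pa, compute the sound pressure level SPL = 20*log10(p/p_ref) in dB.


p / p_ref = 11.426 / 2e-5 = 571300
SPL = 20 * log10(571300) = 115.14 dB


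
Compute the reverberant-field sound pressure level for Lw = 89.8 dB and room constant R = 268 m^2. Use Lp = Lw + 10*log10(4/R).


4/R = 4/268 = 0.0149254
Lp = 89.8 + 10*log10(0.0149254) = 71.539 dB


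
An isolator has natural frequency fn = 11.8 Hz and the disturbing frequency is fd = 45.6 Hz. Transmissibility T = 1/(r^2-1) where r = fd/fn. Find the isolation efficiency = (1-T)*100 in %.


r = 45.6 / 11.8 = 3.86441
r^2 - 1 = 3.86441^2 - 1 = 13.9337
T = 1/13.9337 = 0.0717684
Efficiency = (1 - 0.0717684)*100 = 92.823 %


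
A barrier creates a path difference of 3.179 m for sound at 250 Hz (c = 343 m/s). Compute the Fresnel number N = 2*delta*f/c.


N = 2*delta*f/c = 2*delta/lambda, where lambda = c/f
lambda = 343 / 250 = 1.372 m
N = 2 * 3.179 / 1.372 = 4.6341


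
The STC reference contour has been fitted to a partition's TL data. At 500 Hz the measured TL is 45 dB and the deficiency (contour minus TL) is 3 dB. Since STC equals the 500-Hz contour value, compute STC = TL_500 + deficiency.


By ASTM E413, STC = value of the fitted reference contour at 500 Hz.
Contour value at 500 Hz = TL_500 + deficiency = 45 + 3 = 48
STC = 48


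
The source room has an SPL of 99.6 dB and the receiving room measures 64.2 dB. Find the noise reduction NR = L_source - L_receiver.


NR = L_source - L_receiver (difference between source and receiving room levels)
NR = 99.6 - 64.2 = 35.4 dB


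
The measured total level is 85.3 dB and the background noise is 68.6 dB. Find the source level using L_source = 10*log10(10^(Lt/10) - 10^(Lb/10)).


10^(85.3/10) = 3.38844e+08
10^(68.6/10) = 7.24436e+06
Difference = 3.38844e+08 - 7.24436e+06 = 3.316e+08
L_source = 10*log10(3.316e+08) = 85.206 dB


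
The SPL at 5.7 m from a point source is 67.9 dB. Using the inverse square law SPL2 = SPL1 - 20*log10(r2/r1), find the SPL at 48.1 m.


r2/r1 = 48.1/5.7 = 8.4386
Correction = 20*log10(8.4386) = 18.5254 dB
SPL2 = 67.9 - 18.5254 = 49.375 dB


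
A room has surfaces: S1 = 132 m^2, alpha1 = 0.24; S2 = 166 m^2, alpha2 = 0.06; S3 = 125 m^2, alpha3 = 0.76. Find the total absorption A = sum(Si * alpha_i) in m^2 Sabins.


132 * 0.24 = 31.68
166 * 0.06 = 9.96
125 * 0.76 = 95
A_total = 31.68 + 9.96 + 95 = 136.64 m^2


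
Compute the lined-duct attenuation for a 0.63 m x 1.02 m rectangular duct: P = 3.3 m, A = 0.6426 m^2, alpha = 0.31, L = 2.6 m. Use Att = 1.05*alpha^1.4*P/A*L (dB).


alpha^1.4 = 0.31^1.4 = 0.194047
Attenuation rate = 1.05 * alpha^1.4 * P / A
= 1.05 * 0.194047 * 3.3 / 0.6426 = 1.04633 dB/m
Total Att = 1.04633 * 2.6 = 2.7205 dB


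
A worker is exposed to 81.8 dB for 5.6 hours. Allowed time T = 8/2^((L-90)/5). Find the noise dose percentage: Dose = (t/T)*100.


T_allowed = 8 / 2^((81.8 - 90)/5) = 24.9333 hr
Dose = 5.6 / 24.9333 * 100 = 22.46 %


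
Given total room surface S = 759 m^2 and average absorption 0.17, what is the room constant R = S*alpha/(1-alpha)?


R = 759 * 0.17 / (1 - 0.17) = 155.46 m^2


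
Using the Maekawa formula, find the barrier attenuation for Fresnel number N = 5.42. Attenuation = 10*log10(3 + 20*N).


3 + 20*N = 3 + 20*5.42 = 111.4
Att = 10*log10(111.4) = 20.469 dB


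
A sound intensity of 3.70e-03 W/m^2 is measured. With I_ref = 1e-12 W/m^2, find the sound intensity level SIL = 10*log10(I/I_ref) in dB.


I / I_ref = 3.70e-03 / 1e-12 = 3.7e+09
SIL = 10 * log10(3.7e+09) = 95.682 dB


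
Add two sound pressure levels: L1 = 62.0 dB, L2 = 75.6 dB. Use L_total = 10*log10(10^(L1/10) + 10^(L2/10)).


10^(62.0/10) = 1.58489e+06
10^(75.6/10) = 3.63078e+07
Sum = 1.58489e+06 + 3.63078e+07 = 3.78927e+07
L_total = 10*log10(3.78927e+07) = 75.786 dB


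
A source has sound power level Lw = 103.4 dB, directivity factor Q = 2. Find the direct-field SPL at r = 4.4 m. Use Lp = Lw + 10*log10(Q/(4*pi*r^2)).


4*pi*r^2 = 4*pi*4.4^2 = 243.285 m^2
Q / (4*pi*r^2) = 2 / 243.285 = 0.00822081
Lp = 103.4 + 10*log10(0.00822081) = 82.549 dB


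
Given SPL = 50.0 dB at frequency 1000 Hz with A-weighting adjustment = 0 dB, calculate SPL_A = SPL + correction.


A-weighting table: 1000 Hz -> 0 dB correction
SPL_A = SPL + correction = 50.0 + (0) = 50 dBA


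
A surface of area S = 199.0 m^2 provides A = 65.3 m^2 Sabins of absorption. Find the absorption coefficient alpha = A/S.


Absorption coefficient = absorbed power / incident power
alpha = A / S = 65.3 / 199.0 = 0.32814


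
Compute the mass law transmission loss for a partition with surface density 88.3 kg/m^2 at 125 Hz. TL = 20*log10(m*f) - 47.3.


m * f = 88.3 * 125 = 11037.5
20*log10(11037.5) = 80.8574 dB
TL = 80.8574 - 47.3 = 33.557 dB


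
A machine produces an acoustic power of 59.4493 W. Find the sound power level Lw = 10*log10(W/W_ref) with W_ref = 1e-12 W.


W / W_ref = 59.4493 / 1e-12 = 5.94493e+13
Lw = 10 * log10(5.94493e+13) = 137.74 dB


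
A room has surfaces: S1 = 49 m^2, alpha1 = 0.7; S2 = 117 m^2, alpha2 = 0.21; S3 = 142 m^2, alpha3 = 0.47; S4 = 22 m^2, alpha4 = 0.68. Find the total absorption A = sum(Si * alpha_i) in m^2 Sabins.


49 * 0.7 = 34.3
117 * 0.21 = 24.57
142 * 0.47 = 66.74
22 * 0.68 = 14.96
A_total = 34.3 + 24.57 + 66.74 + 14.96 = 140.57 m^2


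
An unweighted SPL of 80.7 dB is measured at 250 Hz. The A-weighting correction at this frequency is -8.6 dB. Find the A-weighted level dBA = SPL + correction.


A-weighting table: 250 Hz -> -8.6 dB correction
SPL_A = SPL + correction = 80.7 + (-8.6) = 72.1 dBA


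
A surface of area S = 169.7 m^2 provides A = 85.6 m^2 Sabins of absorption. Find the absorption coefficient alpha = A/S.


Absorption coefficient = absorbed power / incident power
alpha = A / S = 85.6 / 169.7 = 0.50442


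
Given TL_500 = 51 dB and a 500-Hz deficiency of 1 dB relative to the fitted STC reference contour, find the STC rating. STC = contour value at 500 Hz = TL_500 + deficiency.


By ASTM E413, STC = value of the fitted reference contour at 500 Hz.
Contour value at 500 Hz = TL_500 + deficiency = 51 + 1 = 52
STC = 52


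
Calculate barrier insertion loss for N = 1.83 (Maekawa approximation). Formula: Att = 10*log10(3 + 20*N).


3 + 20*N = 3 + 20*1.83 = 39.6
Att = 10*log10(39.6) = 15.977 dB


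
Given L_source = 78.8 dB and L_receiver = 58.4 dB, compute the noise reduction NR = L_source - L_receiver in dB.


NR = L_source - L_receiver (difference between source and receiving room levels)
NR = 78.8 - 58.4 = 20.4 dB


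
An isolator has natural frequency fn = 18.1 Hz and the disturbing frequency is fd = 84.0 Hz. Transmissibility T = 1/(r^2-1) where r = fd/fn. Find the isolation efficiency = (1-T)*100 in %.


r = 84.0 / 18.1 = 4.64088
r^2 - 1 = 4.64088^2 - 1 = 20.5378
T = 1/20.5378 = 0.0486907
Efficiency = (1 - 0.0486907)*100 = 95.131 %


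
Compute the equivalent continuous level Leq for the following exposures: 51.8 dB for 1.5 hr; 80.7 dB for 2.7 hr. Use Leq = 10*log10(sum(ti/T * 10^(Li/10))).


T_total = 1.5 + 2.7 = 4.2 hr
(1.5/4.2) * 10^(51.8/10) = 54055.8
(2.7/4.2) * 10^(80.7/10) = 7.55291e+07
Sum = 54055.8 + 7.55291e+07 = 7.55832e+07
Leq = 10*log10(7.55832e+07) = 78.784 dB


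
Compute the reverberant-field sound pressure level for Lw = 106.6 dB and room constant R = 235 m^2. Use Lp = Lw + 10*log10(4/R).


4/R = 4/235 = 0.0170213
Lp = 106.6 + 10*log10(0.0170213) = 88.91 dB


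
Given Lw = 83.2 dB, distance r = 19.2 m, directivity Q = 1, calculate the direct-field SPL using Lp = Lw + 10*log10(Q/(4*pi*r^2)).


4*pi*r^2 = 4*pi*19.2^2 = 4632.47 m^2
Q / (4*pi*r^2) = 1 / 4632.47 = 0.000215868
Lp = 83.2 + 10*log10(0.000215868) = 46.542 dB


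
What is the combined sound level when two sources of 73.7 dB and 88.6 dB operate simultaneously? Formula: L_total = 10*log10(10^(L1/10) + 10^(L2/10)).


10^(73.7/10) = 2.34423e+07
10^(88.6/10) = 7.24436e+08
Sum = 2.34423e+07 + 7.24436e+08 = 7.47878e+08
L_total = 10*log10(7.47878e+08) = 88.738 dB


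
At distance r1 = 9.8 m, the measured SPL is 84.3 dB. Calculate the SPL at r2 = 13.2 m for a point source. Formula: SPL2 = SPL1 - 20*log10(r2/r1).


r2/r1 = 13.2/9.8 = 1.34694
Correction = 20*log10(1.34694) = 2.58697 dB
SPL2 = 84.3 - 2.58697 = 81.713 dB


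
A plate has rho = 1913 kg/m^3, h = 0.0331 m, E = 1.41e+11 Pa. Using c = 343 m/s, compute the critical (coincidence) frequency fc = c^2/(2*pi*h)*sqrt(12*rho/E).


12*rho/E = 12*1913/1.41e+11 = 1.62809e-07
sqrt(12*rho/E) = sqrt(1.62809e-07) = 0.000403496
c^2/(2*pi*h) = 343^2/(2*pi*0.0331) = 565692
fc = 565692 * 0.000403496 = 228.25 Hz


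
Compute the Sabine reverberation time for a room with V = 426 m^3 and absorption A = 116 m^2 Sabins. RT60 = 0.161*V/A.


RT60 = 0.161 * 426 / 116 = 0.59126 s


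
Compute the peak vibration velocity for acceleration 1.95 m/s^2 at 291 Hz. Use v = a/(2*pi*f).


omega = 2*pi*f = 2*pi*291 = 1828.41 rad/s
v = a / omega = 1.95 / 1828.41 = 0.0010665 m/s


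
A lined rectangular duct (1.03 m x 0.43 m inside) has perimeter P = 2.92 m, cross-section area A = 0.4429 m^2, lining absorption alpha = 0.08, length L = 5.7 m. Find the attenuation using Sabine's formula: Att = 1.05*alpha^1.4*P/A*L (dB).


alpha^1.4 = 0.08^1.4 = 0.029129
Attenuation rate = 1.05 * alpha^1.4 * P / A
= 1.05 * 0.029129 * 2.92 / 0.4429 = 0.201647 dB/m
Total Att = 0.201647 * 5.7 = 1.1494 dB


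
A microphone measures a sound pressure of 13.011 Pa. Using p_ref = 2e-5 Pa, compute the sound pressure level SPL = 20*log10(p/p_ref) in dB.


p / p_ref = 13.011 / 2e-5 = 650550
SPL = 20 * log10(650550) = 116.27 dB


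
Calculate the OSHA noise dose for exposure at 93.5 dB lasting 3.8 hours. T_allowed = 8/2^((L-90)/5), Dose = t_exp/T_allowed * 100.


T_allowed = 8 / 2^((93.5 - 90)/5) = 4.92458 hr
Dose = 3.8 / 4.92458 * 100 = 77.164 %


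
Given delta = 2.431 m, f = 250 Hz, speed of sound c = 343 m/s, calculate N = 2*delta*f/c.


N = 2*delta*f/c = 2*delta/lambda, where lambda = c/f
lambda = 343 / 250 = 1.372 m
N = 2 * 2.431 / 1.372 = 3.5437


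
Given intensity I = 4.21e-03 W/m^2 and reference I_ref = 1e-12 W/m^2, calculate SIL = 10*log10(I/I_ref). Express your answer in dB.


I / I_ref = 4.21e-03 / 1e-12 = 4.21e+09
SIL = 10 * log10(4.21e+09) = 96.243 dB


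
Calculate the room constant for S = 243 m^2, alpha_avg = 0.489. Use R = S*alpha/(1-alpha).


R = 243 * 0.489 / (1 - 0.489) = 232.54 m^2


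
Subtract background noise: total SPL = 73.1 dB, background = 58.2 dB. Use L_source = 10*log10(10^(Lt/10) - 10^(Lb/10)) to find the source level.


10^(73.1/10) = 2.04174e+07
10^(58.2/10) = 660693
Difference = 2.04174e+07 - 660693 = 1.97567e+07
L_source = 10*log10(1.97567e+07) = 72.957 dB


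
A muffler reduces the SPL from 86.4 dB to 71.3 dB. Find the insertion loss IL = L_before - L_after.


Insertion loss = SPL without muffler - SPL with muffler
IL = 86.4 - 71.3 = 15.1 dB


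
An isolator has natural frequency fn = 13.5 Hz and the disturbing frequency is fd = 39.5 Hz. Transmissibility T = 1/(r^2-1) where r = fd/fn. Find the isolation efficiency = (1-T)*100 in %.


r = 39.5 / 13.5 = 2.92593
r^2 - 1 = 2.92593^2 - 1 = 7.56107
T = 1/7.56107 = 0.132256
Efficiency = (1 - 0.132256)*100 = 86.774 %


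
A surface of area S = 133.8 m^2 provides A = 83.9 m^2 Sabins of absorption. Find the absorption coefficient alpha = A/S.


Absorption coefficient = absorbed power / incident power
alpha = A / S = 83.9 / 133.8 = 0.62706


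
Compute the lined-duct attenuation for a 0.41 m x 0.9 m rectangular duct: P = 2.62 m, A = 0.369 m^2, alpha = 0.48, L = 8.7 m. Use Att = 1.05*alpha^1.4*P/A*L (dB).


alpha^1.4 = 0.48^1.4 = 0.35788
Attenuation rate = 1.05 * alpha^1.4 * P / A
= 1.05 * 0.35788 * 2.62 / 0.369 = 2.6681 dB/m
Total Att = 2.6681 * 8.7 = 23.212 dB


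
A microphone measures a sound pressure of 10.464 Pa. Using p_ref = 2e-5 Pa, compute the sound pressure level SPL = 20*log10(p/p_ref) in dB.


p / p_ref = 10.464 / 2e-5 = 523200
SPL = 20 * log10(523200) = 114.37 dB


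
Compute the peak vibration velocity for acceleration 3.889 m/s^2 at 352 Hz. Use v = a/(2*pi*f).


omega = 2*pi*f = 2*pi*352 = 2211.68 rad/s
v = a / omega = 3.889 / 2211.68 = 0.0017584 m/s


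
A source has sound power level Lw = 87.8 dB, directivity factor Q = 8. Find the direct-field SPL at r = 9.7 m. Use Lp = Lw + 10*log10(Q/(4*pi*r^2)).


4*pi*r^2 = 4*pi*9.7^2 = 1182.37 m^2
Q / (4*pi*r^2) = 8 / 1182.37 = 0.00676607
Lp = 87.8 + 10*log10(0.00676607) = 66.103 dB


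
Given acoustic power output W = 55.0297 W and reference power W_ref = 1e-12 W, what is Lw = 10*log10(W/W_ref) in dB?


W / W_ref = 55.0297 / 1e-12 = 5.50297e+13
Lw = 10 * log10(5.50297e+13) = 137.41 dB


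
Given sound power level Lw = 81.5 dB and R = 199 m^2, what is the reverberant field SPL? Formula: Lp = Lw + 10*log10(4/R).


4/R = 4/199 = 0.0201005
Lp = 81.5 + 10*log10(0.0201005) = 64.532 dB


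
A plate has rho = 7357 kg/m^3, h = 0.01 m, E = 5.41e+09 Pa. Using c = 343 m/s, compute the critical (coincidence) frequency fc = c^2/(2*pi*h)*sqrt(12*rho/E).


12*rho/E = 12*7357/5.41e+09 = 1.63187e-05
sqrt(12*rho/E) = sqrt(1.63187e-05) = 0.00403964
c^2/(2*pi*h) = 343^2/(2*pi*0.01) = 1.87244e+06
fc = 1.87244e+06 * 0.00403964 = 7564 Hz


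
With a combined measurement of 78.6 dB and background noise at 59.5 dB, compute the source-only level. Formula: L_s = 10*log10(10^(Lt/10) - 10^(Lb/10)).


10^(78.6/10) = 7.24436e+07
10^(59.5/10) = 891251
Difference = 7.24436e+07 - 891251 = 7.15523e+07
L_source = 10*log10(7.15523e+07) = 78.546 dB


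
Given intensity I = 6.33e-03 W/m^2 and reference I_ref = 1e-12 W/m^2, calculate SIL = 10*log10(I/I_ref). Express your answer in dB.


I / I_ref = 6.33e-03 / 1e-12 = 6.33e+09
SIL = 10 * log10(6.33e+09) = 98.014 dB


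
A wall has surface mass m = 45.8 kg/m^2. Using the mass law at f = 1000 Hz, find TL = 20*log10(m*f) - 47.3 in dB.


m * f = 45.8 * 1000 = 45800
20*log10(45800) = 93.2173 dB
TL = 93.2173 - 47.3 = 45.917 dB


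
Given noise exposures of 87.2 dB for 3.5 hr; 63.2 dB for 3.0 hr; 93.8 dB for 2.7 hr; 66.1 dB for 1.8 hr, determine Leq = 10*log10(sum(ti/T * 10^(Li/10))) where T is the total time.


T_total = 3.5 + 3.0 + 2.7 + 1.8 = 11.0 hr
(3.5/11.0) * 10^(87.2/10) = 1.66984e+08
(3.0/11.0) * 10^(63.2/10) = 569808
(2.7/11.0) * 10^(93.8/10) = 5.88804e+08
(1.8/11.0) * 10^(66.1/10) = 666622
Sum = 1.66984e+08 + 569808 + 5.88804e+08 + 666622 = 7.57024e+08
Leq = 10*log10(7.57024e+08) = 88.791 dB


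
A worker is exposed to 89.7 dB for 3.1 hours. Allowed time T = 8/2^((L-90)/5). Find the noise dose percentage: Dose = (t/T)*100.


T_allowed = 8 / 2^((89.7 - 90)/5) = 8.33973 hr
Dose = 3.1 / 8.33973 * 100 = 37.171 %


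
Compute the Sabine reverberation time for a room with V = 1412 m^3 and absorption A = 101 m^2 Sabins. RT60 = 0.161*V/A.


RT60 = 0.161 * 1412 / 101 = 2.2508 s


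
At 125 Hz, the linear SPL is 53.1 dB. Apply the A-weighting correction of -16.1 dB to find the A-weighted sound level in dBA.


A-weighting table: 125 Hz -> -16.1 dB correction
SPL_A = SPL + correction = 53.1 + (-16.1) = 37 dBA


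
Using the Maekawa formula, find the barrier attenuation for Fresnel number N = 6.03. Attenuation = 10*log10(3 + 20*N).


3 + 20*N = 3 + 20*6.03 = 123.6
Att = 10*log10(123.6) = 20.92 dB


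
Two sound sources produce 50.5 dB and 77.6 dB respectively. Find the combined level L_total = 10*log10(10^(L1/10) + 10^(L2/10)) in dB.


10^(50.5/10) = 112202
10^(77.6/10) = 5.7544e+07
Sum = 112202 + 5.7544e+07 = 5.76562e+07
L_total = 10*log10(5.76562e+07) = 77.608 dB


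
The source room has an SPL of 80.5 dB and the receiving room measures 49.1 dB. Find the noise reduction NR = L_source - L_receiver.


NR = L_source - L_receiver (difference between source and receiving room levels)
NR = 80.5 - 49.1 = 31.4 dB


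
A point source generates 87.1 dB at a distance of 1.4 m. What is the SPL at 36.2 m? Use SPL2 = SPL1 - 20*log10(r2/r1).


r2/r1 = 36.2/1.4 = 25.8571
Correction = 20*log10(25.8571) = 28.2516 dB
SPL2 = 87.1 - 28.2516 = 58.848 dB


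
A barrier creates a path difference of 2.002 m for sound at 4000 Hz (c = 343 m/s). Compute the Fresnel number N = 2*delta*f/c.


N = 2*delta*f/c = 2*delta/lambda, where lambda = c/f
lambda = 343 / 4000 = 0.08575 m
N = 2 * 2.002 / 0.08575 = 46.694


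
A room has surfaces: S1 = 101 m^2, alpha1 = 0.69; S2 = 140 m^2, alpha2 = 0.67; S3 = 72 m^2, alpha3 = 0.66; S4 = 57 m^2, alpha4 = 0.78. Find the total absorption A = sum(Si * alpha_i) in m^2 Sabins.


101 * 0.69 = 69.69
140 * 0.67 = 93.8
72 * 0.66 = 47.52
57 * 0.78 = 44.46
A_total = 69.69 + 93.8 + 47.52 + 44.46 = 255.47 m^2


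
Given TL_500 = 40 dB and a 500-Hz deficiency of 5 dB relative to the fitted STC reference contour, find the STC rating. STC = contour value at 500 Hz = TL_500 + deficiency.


By ASTM E413, STC = value of the fitted reference contour at 500 Hz.
Contour value at 500 Hz = TL_500 + deficiency = 40 + 5 = 45
STC = 45


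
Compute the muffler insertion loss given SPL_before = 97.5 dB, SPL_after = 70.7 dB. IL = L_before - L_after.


Insertion loss = SPL without muffler - SPL with muffler
IL = 97.5 - 70.7 = 26.8 dB


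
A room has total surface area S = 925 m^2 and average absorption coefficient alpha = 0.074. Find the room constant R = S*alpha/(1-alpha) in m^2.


R = 925 * 0.074 / (1 - 0.074) = 73.92 m^2


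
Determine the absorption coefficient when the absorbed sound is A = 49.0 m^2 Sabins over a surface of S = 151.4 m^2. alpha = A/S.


Absorption coefficient = absorbed power / incident power
alpha = A / S = 49.0 / 151.4 = 0.32365


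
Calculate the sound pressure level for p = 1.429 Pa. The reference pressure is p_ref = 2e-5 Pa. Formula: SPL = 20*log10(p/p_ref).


p / p_ref = 1.429 / 2e-5 = 71450
SPL = 20 * log10(71450) = 97.08 dB


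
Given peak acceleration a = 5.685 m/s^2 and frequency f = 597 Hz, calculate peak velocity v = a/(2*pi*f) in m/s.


omega = 2*pi*f = 2*pi*597 = 3751.06 rad/s
v = a / omega = 5.685 / 3751.06 = 0.0015156 m/s


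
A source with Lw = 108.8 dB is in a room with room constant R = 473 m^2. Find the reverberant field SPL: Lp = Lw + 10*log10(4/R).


4/R = 4/473 = 0.00845666
Lp = 108.8 + 10*log10(0.00845666) = 88.072 dB


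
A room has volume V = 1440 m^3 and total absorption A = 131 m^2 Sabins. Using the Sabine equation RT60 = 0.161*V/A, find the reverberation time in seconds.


RT60 = 0.161 * 1440 / 131 = 1.7698 s


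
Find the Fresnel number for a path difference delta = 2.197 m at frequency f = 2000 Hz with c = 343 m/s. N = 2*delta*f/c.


N = 2*delta*f/c = 2*delta/lambda, where lambda = c/f
lambda = 343 / 2000 = 0.1715 m
N = 2 * 2.197 / 0.1715 = 25.621


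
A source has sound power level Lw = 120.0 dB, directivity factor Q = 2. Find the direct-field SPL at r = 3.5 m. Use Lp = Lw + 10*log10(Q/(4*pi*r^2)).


4*pi*r^2 = 4*pi*3.5^2 = 153.938 m^2
Q / (4*pi*r^2) = 2 / 153.938 = 0.0129922
Lp = 120.0 + 10*log10(0.0129922) = 101.14 dB


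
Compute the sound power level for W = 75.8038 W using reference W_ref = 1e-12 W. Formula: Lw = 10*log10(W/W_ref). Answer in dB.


W / W_ref = 75.8038 / 1e-12 = 7.58038e+13
Lw = 10 * log10(7.58038e+13) = 138.8 dB


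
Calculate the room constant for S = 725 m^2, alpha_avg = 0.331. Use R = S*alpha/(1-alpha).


R = 725 * 0.331 / (1 - 0.331) = 358.71 m^2


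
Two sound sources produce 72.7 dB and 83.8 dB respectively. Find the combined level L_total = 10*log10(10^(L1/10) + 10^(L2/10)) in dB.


10^(72.7/10) = 1.86209e+07
10^(83.8/10) = 2.39883e+08
Sum = 1.86209e+07 + 2.39883e+08 = 2.58504e+08
L_total = 10*log10(2.58504e+08) = 84.125 dB


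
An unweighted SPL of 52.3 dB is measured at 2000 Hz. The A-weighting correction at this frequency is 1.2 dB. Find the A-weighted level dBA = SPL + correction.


A-weighting table: 2000 Hz -> 1.2 dB correction
SPL_A = SPL + correction = 52.3 + (1.2) = 53.5 dBA


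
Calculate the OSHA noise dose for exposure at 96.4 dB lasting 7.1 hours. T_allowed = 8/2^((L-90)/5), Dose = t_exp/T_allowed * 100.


T_allowed = 8 / 2^((96.4 - 90)/5) = 3.29436 hr
Dose = 7.1 / 3.29436 * 100 = 215.52 %


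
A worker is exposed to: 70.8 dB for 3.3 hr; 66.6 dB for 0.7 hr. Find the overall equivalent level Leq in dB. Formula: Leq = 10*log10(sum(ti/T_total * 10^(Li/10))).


T_total = 3.3 + 0.7 = 4.0 hr
(3.3/4.0) * 10^(70.8/10) = 9.91868e+06
(0.7/4.0) * 10^(66.6/10) = 799904
Sum = 9.91868e+06 + 799904 = 1.07186e+07
Leq = 10*log10(1.07186e+07) = 70.301 dB


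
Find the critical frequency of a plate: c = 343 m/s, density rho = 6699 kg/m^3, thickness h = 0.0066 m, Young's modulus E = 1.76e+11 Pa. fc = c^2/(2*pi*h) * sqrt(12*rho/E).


12*rho/E = 12*6699/1.76e+11 = 4.5675e-07
sqrt(12*rho/E) = sqrt(4.5675e-07) = 0.000675833
c^2/(2*pi*h) = 343^2/(2*pi*0.0066) = 2.83703e+06
fc = 2.83703e+06 * 0.000675833 = 1917.4 Hz


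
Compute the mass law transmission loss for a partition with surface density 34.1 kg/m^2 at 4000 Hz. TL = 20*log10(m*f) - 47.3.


m * f = 34.1 * 4000 = 136400
20*log10(136400) = 102.696 dB
TL = 102.696 - 47.3 = 55.396 dB


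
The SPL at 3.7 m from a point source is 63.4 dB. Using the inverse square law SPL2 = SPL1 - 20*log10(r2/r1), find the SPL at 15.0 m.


r2/r1 = 15.0/3.7 = 4.05405
Correction = 20*log10(4.05405) = 12.1578 dB
SPL2 = 63.4 - 12.1578 = 51.242 dB


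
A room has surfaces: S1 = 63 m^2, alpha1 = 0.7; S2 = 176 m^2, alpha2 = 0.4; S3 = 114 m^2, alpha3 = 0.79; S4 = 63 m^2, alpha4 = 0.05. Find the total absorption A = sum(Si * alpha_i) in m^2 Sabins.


63 * 0.7 = 44.1
176 * 0.4 = 70.4
114 * 0.79 = 90.06
63 * 0.05 = 3.15
A_total = 44.1 + 70.4 + 90.06 + 3.15 = 207.71 m^2


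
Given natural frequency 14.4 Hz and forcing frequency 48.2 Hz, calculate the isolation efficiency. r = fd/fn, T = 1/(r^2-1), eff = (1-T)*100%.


r = 48.2 / 14.4 = 3.34722
r^2 - 1 = 3.34722^2 - 1 = 10.2039
T = 1/10.2039 = 0.0980017
Efficiency = (1 - 0.0980017)*100 = 90.2 %


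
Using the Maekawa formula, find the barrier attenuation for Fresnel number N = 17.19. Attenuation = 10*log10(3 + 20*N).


3 + 20*N = 3 + 20*17.19 = 346.8
Att = 10*log10(346.8) = 25.401 dB


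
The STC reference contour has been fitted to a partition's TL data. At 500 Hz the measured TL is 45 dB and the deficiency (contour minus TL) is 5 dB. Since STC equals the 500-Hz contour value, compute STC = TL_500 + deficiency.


By ASTM E413, STC = value of the fitted reference contour at 500 Hz.
Contour value at 500 Hz = TL_500 + deficiency = 45 + 5 = 50
STC = 50


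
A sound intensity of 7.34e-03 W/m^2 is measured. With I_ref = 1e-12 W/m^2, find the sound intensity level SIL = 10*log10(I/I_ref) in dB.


I / I_ref = 7.34e-03 / 1e-12 = 7.34e+09
SIL = 10 * log10(7.34e+09) = 98.657 dB


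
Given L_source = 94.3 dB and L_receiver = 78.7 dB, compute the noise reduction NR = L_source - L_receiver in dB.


NR = L_source - L_receiver (difference between source and receiving room levels)
NR = 94.3 - 78.7 = 15.6 dB


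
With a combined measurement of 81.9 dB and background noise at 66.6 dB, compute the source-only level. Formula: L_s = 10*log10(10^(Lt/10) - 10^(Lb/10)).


10^(81.9/10) = 1.54882e+08
10^(66.6/10) = 4.57088e+06
Difference = 1.54882e+08 - 4.57088e+06 = 1.50311e+08
L_source = 10*log10(1.50311e+08) = 81.77 dB


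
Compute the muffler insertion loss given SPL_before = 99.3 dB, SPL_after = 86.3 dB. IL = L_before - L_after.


Insertion loss = SPL without muffler - SPL with muffler
IL = 99.3 - 86.3 = 13 dB


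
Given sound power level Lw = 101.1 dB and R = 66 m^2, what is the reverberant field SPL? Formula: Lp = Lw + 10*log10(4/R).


4/R = 4/66 = 0.0606061
Lp = 101.1 + 10*log10(0.0606061) = 88.925 dB


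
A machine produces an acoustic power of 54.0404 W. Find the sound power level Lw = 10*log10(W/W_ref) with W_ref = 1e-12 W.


W / W_ref = 54.0404 / 1e-12 = 5.40404e+13
Lw = 10 * log10(5.40404e+13) = 137.33 dB


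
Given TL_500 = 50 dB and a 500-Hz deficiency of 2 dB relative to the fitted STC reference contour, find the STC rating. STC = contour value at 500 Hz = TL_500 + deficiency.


By ASTM E413, STC = value of the fitted reference contour at 500 Hz.
Contour value at 500 Hz = TL_500 + deficiency = 50 + 2 = 52
STC = 52


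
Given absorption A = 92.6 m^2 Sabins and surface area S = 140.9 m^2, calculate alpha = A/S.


Absorption coefficient = absorbed power / incident power
alpha = A / S = 92.6 / 140.9 = 0.6572


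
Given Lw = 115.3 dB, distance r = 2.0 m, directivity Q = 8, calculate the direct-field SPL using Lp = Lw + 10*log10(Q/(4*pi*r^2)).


4*pi*r^2 = 4*pi*2.0^2 = 50.2655 m^2
Q / (4*pi*r^2) = 8 / 50.2655 = 0.159155
Lp = 115.3 + 10*log10(0.159155) = 107.32 dB


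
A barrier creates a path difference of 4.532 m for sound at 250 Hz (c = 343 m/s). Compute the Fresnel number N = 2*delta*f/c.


N = 2*delta*f/c = 2*delta/lambda, where lambda = c/f
lambda = 343 / 250 = 1.372 m
N = 2 * 4.532 / 1.372 = 6.6064


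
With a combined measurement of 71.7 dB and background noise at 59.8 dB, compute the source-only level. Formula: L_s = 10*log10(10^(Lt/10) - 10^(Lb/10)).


10^(71.7/10) = 1.47911e+07
10^(59.8/10) = 954993
Difference = 1.47911e+07 - 954993 = 1.38361e+07
L_source = 10*log10(1.38361e+07) = 71.41 dB


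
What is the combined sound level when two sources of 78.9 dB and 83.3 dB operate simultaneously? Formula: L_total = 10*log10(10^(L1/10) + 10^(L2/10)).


10^(78.9/10) = 7.76247e+07
10^(83.3/10) = 2.13796e+08
Sum = 7.76247e+07 + 2.13796e+08 = 2.91421e+08
L_total = 10*log10(2.91421e+08) = 84.645 dB


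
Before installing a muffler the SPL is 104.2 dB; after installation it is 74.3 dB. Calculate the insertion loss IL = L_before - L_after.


Insertion loss = SPL without muffler - SPL with muffler
IL = 104.2 - 74.3 = 29.9 dB


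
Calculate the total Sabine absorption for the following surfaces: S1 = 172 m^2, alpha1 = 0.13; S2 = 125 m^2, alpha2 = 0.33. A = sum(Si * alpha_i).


172 * 0.13 = 22.36
125 * 0.33 = 41.25
A_total = 22.36 + 41.25 = 63.61 m^2


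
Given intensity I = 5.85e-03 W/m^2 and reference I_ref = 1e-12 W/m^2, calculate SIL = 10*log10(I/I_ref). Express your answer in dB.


I / I_ref = 5.85e-03 / 1e-12 = 5.85e+09
SIL = 10 * log10(5.85e+09) = 97.672 dB


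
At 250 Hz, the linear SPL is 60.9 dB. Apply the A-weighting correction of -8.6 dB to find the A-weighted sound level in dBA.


A-weighting table: 250 Hz -> -8.6 dB correction
SPL_A = SPL + correction = 60.9 + (-8.6) = 52.3 dBA


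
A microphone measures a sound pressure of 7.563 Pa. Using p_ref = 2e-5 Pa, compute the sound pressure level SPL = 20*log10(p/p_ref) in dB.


p / p_ref = 7.563 / 2e-5 = 378150
SPL = 20 * log10(378150) = 111.55 dB


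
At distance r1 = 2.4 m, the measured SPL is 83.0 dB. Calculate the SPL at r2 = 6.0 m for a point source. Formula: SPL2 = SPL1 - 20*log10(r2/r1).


r2/r1 = 6.0/2.4 = 2.5
Correction = 20*log10(2.5) = 7.9588 dB
SPL2 = 83.0 - 7.9588 = 75.041 dB


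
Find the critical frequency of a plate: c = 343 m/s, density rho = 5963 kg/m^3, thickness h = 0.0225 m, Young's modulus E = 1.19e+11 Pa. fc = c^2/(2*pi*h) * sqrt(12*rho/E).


12*rho/E = 12*5963/1.19e+11 = 6.01311e-07
sqrt(12*rho/E) = sqrt(6.01311e-07) = 0.000775442
c^2/(2*pi*h) = 343^2/(2*pi*0.0225) = 832196
fc = 832196 * 0.000775442 = 645.32 Hz


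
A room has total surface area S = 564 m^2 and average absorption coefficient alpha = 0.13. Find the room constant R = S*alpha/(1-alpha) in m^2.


R = 564 * 0.13 / (1 - 0.13) = 84.276 m^2


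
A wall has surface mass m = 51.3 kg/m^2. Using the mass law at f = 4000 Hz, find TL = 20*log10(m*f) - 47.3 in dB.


m * f = 51.3 * 4000 = 205200
20*log10(205200) = 106.244 dB
TL = 106.244 - 47.3 = 58.944 dB


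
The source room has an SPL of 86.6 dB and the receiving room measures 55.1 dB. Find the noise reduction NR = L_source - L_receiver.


NR = L_source - L_receiver (difference between source and receiving room levels)
NR = 86.6 - 55.1 = 31.5 dB


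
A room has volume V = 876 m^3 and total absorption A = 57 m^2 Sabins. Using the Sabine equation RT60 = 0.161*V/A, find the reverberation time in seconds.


RT60 = 0.161 * 876 / 57 = 2.4743 s


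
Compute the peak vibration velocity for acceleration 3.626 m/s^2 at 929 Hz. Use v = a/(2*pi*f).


omega = 2*pi*f = 2*pi*929 = 5837.08 rad/s
v = a / omega = 3.626 / 5837.08 = 0.0006212 m/s


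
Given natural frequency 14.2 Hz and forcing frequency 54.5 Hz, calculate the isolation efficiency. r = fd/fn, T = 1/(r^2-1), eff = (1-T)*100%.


r = 54.5 / 14.2 = 3.83803
r^2 - 1 = 3.83803^2 - 1 = 13.7305
T = 1/13.7305 = 0.0728306
Efficiency = (1 - 0.0728306)*100 = 92.717 %


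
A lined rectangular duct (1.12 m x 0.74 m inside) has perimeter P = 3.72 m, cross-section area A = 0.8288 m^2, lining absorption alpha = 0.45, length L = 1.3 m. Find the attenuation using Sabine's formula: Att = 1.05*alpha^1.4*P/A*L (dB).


alpha^1.4 = 0.45^1.4 = 0.326962
Attenuation rate = 1.05 * alpha^1.4 * P / A
= 1.05 * 0.326962 * 3.72 / 0.8288 = 1.54092 dB/m
Total Att = 1.54092 * 1.3 = 2.0032 dB


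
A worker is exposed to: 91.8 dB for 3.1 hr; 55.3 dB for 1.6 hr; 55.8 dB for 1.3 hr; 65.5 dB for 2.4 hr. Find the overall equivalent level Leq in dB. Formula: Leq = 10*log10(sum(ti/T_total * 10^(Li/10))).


T_total = 3.1 + 1.6 + 1.3 + 2.4 = 8.4 hr
(3.1/8.4) * 10^(91.8/10) = 5.58576e+08
(1.6/8.4) * 10^(55.3/10) = 64541.7
(1.3/8.4) * 10^(55.8/10) = 58838.8
(2.4/8.4) * 10^(65.5/10) = 1.01375e+06
Sum = 5.58576e+08 + 64541.7 + 58838.8 + 1.01375e+06 = 5.59713e+08
Leq = 10*log10(5.59713e+08) = 87.48 dB
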